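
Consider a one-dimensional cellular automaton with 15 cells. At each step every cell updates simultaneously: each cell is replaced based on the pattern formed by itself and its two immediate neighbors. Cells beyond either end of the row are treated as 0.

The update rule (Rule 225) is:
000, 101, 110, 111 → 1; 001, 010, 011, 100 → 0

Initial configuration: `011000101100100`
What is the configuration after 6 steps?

001101001010111

step 1: 001010010100001
step 2: 100100001001100
step 3: 000001100000101
step 4: 111100101110010
step 5: 011100010110000
step 6: 001101001010111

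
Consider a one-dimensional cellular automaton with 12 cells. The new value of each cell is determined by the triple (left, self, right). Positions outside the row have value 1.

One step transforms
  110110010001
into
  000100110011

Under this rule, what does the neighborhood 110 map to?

0

At position 1 the neighborhood is 110; the next row has 0 there.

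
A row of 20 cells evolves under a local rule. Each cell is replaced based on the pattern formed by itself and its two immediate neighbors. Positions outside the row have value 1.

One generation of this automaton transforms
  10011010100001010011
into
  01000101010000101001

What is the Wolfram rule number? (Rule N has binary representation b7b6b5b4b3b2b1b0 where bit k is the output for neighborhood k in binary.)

position 19: 111 → 1  (bit 7 = 1)
position 0: 110 → 0  (bit 6 = 0)
position 5: 101 → 1  (bit 5 = 1)
position 1: 100 → 1  (bit 4 = 1)
position 3: 011 → 0  (bit 3 = 0)
position 6: 010 → 0  (bit 2 = 0)
position 2: 001 → 0  (bit 1 = 0)
position 10: 000 → 0  (bit 0 = 0)
bits b7..b0 = 10110000 = 176

176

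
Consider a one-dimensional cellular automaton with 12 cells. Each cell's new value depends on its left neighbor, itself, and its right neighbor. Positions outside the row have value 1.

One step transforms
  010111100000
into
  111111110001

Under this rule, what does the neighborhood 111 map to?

At position 4 the neighborhood is 111; the next row has 1 there.

1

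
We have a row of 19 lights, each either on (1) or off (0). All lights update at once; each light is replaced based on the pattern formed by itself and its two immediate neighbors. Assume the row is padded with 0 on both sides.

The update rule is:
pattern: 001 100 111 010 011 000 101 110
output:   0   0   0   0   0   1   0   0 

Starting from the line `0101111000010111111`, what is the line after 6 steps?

1111111000011111111

0000000011000000000
1111111000011111111
0000000011000000000  (repeats step 1; period 2)
step 6: 1111111000011111111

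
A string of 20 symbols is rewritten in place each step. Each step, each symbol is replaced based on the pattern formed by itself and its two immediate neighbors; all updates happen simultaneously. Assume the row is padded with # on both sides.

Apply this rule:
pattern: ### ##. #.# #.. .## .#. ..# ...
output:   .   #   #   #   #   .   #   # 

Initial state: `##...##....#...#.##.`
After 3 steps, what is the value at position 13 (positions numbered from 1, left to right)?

.##########.###.####
##........###.###...
.##########.###.####
position 13 holds #

#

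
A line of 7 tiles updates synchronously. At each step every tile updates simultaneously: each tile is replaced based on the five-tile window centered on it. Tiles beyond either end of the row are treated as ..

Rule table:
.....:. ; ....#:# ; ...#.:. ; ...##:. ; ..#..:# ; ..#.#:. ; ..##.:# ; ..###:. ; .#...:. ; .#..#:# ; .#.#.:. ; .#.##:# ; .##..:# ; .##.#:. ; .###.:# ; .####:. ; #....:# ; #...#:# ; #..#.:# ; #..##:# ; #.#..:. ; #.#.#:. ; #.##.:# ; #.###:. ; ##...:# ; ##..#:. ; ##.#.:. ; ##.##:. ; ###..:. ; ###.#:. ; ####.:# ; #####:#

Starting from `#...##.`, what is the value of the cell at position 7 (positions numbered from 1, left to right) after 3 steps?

.

#.#.###
...#.#.
.#.....
position 7 holds .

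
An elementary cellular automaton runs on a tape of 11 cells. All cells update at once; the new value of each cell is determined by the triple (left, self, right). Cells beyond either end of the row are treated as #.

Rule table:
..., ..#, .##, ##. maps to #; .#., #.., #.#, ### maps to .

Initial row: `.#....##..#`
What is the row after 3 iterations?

...#####.##
.###...#.#.
.#.#.##....

.#.#.##....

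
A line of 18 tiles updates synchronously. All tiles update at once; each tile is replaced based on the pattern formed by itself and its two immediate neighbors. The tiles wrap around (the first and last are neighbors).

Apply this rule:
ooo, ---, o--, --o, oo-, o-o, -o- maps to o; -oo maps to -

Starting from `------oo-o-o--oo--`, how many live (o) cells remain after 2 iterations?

oooooo-ooooooo-ooo
ooooooo-ooooooo-oo
count of o: 16

16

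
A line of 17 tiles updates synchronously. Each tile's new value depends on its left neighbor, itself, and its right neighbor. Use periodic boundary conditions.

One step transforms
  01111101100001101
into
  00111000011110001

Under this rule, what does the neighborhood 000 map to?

1

At position 10 the neighborhood is 000; the next row has 1 there.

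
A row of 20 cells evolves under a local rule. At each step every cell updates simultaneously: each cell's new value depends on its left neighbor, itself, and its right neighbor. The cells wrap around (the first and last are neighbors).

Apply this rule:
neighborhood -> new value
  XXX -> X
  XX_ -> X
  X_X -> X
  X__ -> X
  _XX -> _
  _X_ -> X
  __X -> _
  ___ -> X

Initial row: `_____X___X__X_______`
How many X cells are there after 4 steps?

XXXX_XXX_XX_XXXXXXXX
XXXXX_XXX_XX_XXXXXXX
XXXXXX_XXX_XX_XXXXXX
XXXXXXX_XXX_XX_XXXXX
count of X: 17

17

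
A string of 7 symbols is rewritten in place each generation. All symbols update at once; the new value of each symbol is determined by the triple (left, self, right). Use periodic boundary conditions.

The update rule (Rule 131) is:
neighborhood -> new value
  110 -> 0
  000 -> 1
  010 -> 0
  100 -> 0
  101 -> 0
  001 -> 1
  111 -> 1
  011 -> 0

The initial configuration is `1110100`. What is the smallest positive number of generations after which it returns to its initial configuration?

3

0100001
0001110
1110100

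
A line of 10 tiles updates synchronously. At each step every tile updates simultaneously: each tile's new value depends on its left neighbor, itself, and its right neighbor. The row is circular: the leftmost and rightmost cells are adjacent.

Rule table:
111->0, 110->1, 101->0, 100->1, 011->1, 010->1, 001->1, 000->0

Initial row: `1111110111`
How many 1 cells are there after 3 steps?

step 1: 0000010100
step 2: 0000110110
step 3: 0001110111
count of 1: 6

6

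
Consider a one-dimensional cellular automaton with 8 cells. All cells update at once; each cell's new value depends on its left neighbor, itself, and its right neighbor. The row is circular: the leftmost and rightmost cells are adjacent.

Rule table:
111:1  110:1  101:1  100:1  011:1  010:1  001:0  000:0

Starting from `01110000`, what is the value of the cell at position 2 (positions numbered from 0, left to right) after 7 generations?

1

generation 1: 01111000
generation 2: 01111100
generation 3: 01111110
generation 4: 01111111
generation 5: 11111111
generation 6: 11111111  (fixed point — unchanged through generation 7)
position 2 holds 1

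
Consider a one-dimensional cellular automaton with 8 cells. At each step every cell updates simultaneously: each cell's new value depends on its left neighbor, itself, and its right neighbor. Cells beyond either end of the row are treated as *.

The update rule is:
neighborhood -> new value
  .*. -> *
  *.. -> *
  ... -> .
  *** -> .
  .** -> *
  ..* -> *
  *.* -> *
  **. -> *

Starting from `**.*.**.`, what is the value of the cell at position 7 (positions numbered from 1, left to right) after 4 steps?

*

.*******
**......
.**....*
****..**
position 7 holds *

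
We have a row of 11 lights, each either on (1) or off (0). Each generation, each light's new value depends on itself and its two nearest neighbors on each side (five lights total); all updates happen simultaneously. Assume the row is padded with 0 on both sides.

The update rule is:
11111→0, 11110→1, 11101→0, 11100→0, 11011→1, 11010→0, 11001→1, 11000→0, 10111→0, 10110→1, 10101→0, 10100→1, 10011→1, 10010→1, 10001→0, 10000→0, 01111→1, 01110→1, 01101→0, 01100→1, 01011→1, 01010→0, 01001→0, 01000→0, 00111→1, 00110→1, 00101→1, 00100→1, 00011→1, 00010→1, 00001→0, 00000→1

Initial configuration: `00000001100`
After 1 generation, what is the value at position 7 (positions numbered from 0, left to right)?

1

generation 1: 11111011100
position 7 holds 1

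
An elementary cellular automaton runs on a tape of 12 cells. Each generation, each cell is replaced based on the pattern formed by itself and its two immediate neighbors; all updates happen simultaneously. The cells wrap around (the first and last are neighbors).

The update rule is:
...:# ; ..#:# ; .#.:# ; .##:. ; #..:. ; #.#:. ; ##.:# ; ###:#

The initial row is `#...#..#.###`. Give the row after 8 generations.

#.#.#..#.#.#

generation 1: #.###.##..##
generation 2: #..##..#.#.#
generation 3: #.#.#.##.#..
generation 4: #.#.#..#.#.#
generation 5: #.#.#.##.#..  (repeats generation 3; period 2)
generation 8: #.#.#..#.#.#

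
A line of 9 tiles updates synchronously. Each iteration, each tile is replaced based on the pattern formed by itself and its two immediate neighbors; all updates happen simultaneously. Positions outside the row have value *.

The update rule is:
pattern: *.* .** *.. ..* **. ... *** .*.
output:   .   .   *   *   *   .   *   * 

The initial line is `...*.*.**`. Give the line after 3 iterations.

****..**.

iteration 1: *.**.*..*
iteration 2: *..*.***.
iteration 3: ****..**.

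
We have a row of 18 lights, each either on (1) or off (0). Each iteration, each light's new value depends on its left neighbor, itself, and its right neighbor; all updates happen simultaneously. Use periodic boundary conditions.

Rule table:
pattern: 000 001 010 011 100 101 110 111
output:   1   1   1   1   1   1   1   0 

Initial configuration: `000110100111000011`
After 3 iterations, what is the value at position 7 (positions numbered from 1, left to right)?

111111111101111111
000000000111000000
111111111101111111
position 7 holds 1

1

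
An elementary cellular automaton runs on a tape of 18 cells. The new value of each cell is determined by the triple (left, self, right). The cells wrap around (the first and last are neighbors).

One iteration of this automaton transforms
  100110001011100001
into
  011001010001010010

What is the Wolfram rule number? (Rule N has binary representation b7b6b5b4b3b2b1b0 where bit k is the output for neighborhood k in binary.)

146

position 11: 111 → 1  (bit 7 = 1)
position 0: 110 → 0  (bit 6 = 0)
position 9: 101 → 0  (bit 5 = 0)
position 1: 100 → 1  (bit 4 = 1)
position 3: 011 → 0  (bit 3 = 0)
position 8: 010 → 0  (bit 2 = 0)
position 2: 001 → 1  (bit 1 = 1)
position 6: 000 → 0  (bit 0 = 0)
bits b7..b0 = 10010010 = 146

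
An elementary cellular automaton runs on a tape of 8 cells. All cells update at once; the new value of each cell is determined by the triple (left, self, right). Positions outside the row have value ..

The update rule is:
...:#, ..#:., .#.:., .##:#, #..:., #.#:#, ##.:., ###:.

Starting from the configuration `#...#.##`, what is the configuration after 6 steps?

..#..##.
#....#..
..##...#
#.#..#..
.#.....#
...###..

...###..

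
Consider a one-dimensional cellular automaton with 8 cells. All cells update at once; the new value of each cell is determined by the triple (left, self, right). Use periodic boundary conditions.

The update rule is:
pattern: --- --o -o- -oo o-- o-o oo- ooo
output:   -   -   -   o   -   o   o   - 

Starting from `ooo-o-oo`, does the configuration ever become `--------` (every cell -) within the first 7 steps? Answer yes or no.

step 1: --oo-oo-
step 2: --ooooo-
step 3: --o---o-
step 4: --------
all cells are - at step 4

yes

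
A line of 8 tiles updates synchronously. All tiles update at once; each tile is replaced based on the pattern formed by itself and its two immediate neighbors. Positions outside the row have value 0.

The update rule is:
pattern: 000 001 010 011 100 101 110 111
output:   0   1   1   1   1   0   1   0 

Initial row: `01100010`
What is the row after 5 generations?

generation 1: 11110111
generation 2: 10010101
generation 3: 11110101
generation 4: 10010101  (repeats generation 2; period 2)
generation 5: 11110101

11110101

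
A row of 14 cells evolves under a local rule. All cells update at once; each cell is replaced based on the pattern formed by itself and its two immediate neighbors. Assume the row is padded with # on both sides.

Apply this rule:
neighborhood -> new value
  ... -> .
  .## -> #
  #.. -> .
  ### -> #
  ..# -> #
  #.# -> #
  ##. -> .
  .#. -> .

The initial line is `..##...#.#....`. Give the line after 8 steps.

.##...#.#....#
##...#.#....##
#...#.#....###
...#.#....####
..#.#....#####
.#.#....######
#.#....#######
.#....########

.#....########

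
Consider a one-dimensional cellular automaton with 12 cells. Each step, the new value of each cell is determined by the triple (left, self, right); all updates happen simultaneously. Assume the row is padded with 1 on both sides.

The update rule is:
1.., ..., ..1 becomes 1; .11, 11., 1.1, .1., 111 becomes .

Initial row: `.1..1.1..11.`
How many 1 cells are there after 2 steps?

8

..11...11...
11..111..111
count of 1: 8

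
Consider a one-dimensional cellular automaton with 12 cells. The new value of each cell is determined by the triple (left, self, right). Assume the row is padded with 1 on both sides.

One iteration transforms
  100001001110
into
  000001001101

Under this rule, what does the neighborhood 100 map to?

At position 1 the neighborhood is 100; the next row has 0 there.

0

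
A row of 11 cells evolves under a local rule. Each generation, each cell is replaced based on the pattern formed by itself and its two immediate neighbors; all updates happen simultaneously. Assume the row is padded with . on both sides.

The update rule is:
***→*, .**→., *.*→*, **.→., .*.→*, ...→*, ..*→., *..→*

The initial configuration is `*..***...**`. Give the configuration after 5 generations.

..*.**..*..

generation 1: **..*.**...
generation 2: ..*.**..***
generation 3: *.**..*..*.
generation 4: **..*.**.**
generation 5: ..*.**..*..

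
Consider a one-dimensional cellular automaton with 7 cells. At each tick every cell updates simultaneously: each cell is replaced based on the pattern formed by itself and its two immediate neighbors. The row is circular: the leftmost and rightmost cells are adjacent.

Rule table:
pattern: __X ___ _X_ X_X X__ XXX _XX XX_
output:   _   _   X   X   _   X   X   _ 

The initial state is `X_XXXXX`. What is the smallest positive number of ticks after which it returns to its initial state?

7

_XXXXXX
XXXXXX_
XXXXX_X
XXXX_XX
XXX_XXX
XX_XXXX
X_XXXXX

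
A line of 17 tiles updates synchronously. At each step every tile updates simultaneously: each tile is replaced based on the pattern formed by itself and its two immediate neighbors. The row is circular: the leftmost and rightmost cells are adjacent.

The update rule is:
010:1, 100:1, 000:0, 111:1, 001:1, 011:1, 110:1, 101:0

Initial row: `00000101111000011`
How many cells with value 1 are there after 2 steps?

15

10001101111100111
11011101111111111
count of 1: 15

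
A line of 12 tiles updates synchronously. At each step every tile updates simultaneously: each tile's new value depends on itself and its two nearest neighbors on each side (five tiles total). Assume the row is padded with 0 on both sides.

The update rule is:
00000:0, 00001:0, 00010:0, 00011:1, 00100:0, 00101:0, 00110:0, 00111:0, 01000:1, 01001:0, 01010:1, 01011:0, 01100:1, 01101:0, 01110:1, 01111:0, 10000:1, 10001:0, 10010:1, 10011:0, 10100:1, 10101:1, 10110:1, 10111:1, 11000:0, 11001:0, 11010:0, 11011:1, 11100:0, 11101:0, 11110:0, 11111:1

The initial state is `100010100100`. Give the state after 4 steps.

010001101011
001010001011
000111000011
001010010101

001010010101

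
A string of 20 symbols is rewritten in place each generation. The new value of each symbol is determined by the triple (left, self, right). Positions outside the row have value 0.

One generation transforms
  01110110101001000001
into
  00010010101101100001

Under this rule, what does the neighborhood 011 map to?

At position 1 the neighborhood is 011; the next row has 0 there.

0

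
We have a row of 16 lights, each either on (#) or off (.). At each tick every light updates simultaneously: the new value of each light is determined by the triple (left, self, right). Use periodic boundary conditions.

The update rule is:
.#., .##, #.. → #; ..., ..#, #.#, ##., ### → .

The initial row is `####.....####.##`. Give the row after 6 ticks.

#.#.#.##.#.##.#.

tick 1: ....#....#....#.
tick 2: ....##...##...##
tick 3: #...#.#..#.#..#.
tick 4: ##..#.##.#.##.#.
tick 5: #.#.#.#..#.#..#.
tick 6: #.#.#.##.#.##.#.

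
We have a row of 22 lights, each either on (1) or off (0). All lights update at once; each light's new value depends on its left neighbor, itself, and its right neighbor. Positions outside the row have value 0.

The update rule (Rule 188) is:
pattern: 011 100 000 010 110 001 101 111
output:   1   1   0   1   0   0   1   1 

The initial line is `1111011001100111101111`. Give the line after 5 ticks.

1110110101010111011110
1101101111111110111101
1011011111111101111011
1110111111111011110110
1101111111110111101101

1101111111110111101101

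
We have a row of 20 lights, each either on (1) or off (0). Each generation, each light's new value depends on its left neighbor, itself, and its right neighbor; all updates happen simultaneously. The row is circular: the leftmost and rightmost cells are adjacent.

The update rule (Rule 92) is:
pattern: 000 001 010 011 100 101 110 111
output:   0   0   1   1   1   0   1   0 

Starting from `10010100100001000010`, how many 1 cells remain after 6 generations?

11010110110001100010
11010110111001110010
11010110101101011010
11010110101101011010  (fixed point — unchanged through generation 6)
count of 1: 12

12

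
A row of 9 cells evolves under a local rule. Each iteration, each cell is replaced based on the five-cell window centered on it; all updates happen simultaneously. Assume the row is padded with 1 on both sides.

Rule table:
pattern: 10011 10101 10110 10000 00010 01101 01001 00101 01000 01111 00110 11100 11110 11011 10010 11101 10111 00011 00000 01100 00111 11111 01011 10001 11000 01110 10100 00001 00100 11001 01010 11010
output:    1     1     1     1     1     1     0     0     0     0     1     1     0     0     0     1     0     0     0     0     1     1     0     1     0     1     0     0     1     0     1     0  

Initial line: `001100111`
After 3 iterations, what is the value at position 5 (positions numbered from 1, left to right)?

iteration 1: 011001101
iteration 2: 010011100
iteration 3: 000111101
position 5 holds 1

1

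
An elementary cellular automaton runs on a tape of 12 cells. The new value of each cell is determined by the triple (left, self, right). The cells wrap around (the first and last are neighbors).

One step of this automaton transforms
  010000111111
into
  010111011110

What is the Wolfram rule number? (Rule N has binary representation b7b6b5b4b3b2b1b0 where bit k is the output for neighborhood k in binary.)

135

position 7: 111 → 1  (bit 7 = 1)
position 11: 110 → 0  (bit 6 = 0)
position 0: 101 → 0  (bit 5 = 0)
position 2: 100 → 0  (bit 4 = 0)
position 6: 011 → 0  (bit 3 = 0)
position 1: 010 → 1  (bit 2 = 1)
position 5: 001 → 1  (bit 1 = 1)
position 3: 000 → 1  (bit 0 = 1)
bits b7..b0 = 10000111 = 135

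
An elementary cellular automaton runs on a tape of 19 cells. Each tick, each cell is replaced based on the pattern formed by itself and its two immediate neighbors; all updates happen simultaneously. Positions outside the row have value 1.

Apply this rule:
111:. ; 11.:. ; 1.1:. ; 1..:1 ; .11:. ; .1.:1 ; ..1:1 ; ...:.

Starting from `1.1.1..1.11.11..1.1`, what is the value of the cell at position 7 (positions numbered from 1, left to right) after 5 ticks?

tick 1: ..1.1111......111..
tick 2: 111.....1....1...11
tick 3: ...1...111..111.1..
tick 4: 1.111.1...11....111
tick 5: ......11.1..1..1...
position 7 holds 1

1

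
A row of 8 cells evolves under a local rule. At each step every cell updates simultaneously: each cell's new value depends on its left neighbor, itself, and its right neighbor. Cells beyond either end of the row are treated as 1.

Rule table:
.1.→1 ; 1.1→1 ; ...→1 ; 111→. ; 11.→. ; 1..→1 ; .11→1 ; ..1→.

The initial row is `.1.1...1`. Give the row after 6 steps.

....111.

111111.1
......11
11111.1.
.....111
1111.1..
....111.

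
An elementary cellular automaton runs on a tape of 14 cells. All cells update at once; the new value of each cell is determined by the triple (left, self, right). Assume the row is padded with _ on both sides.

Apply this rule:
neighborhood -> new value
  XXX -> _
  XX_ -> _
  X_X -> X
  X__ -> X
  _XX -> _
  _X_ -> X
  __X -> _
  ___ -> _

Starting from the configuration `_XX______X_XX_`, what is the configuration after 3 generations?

_____X_____XXX

___X_____XX__X
___XX______X_X
_____X_____XXX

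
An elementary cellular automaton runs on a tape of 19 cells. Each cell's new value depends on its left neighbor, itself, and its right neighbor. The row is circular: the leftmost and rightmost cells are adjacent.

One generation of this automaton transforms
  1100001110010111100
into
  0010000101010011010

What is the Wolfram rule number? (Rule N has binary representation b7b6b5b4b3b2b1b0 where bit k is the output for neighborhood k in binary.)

148

position 7: 111 → 1  (bit 7 = 1)
position 1: 110 → 0  (bit 6 = 0)
position 12: 101 → 0  (bit 5 = 0)
position 2: 100 → 1  (bit 4 = 1)
position 0: 011 → 0  (bit 3 = 0)
position 11: 010 → 1  (bit 2 = 1)
position 5: 001 → 0  (bit 1 = 0)
position 3: 000 → 0  (bit 0 = 0)
bits b7..b0 = 10010100 = 148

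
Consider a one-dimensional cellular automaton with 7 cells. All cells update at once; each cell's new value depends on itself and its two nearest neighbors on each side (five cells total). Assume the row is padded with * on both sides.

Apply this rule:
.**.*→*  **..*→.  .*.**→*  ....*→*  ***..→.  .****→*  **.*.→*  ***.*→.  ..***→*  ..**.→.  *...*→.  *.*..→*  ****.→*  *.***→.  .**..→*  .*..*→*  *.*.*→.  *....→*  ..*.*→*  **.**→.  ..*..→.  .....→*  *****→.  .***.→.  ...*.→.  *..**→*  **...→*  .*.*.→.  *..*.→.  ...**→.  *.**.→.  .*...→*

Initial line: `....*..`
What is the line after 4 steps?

***..**
.*..***
******.
....*..

....*..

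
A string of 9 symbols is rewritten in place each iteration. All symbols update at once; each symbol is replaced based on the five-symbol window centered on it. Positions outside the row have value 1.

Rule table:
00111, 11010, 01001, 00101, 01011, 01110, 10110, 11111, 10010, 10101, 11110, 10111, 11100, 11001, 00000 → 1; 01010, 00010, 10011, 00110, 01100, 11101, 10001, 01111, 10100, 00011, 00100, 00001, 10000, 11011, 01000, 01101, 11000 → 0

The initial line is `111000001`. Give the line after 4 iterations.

111001001
111110101
111101111
111001011

111001011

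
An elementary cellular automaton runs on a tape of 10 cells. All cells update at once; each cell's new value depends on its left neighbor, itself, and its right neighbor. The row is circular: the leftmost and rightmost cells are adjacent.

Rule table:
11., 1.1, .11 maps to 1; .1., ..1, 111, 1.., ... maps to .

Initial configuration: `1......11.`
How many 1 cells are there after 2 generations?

2

.......111
.......1.1
count of 1: 2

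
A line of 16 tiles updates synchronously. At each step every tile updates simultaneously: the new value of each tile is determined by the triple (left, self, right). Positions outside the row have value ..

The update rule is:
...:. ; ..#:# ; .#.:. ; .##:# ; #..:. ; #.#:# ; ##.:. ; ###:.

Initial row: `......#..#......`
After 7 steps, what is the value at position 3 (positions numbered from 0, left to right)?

.

.....#..#.......
....#..#........
...#..#.........
..#..#..........
.#..#...........
#..#............
..#.............
position 3 holds .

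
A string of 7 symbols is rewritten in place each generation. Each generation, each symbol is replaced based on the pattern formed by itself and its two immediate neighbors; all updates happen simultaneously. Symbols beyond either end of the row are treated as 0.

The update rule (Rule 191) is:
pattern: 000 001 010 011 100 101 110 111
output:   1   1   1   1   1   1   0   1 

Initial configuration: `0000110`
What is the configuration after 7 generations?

1101101

1111101
1111011
1110110
1101101
1011011
1110110  (repeats generation 3; period 3)
generation 7: 1101101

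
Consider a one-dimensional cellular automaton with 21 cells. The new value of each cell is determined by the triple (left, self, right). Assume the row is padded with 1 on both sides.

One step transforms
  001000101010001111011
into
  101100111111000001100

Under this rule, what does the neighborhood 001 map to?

At position 1 the neighborhood is 001; the next row has 0 there.

0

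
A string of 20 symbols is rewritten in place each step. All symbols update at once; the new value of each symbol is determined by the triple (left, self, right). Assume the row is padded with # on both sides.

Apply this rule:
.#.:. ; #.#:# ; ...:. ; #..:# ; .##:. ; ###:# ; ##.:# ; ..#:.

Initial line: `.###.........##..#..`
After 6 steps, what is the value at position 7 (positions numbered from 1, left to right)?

.

#.###.........##..#.
##.###.........##..#
###.###.........##..
####.###.........##.
#####.###.........##
######.###.........#
position 7 holds .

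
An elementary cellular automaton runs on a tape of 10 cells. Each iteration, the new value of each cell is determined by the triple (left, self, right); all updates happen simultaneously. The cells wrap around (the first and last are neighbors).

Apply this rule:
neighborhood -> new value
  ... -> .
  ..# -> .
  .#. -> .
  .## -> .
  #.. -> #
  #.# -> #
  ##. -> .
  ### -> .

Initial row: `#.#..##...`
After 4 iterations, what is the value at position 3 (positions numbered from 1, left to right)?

.

.#.#...#..
..#.#...#.
...#.#...#
#...#.#...
position 3 holds .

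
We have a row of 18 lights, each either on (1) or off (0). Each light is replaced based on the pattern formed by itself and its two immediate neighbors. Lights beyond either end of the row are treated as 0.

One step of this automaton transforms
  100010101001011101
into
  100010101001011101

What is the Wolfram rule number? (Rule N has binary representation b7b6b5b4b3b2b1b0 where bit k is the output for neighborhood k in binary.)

position 14: 111 → 1  (bit 7 = 1)
position 15: 110 → 1  (bit 6 = 1)
position 5: 101 → 0  (bit 5 = 0)
position 1: 100 → 0  (bit 4 = 0)
position 13: 011 → 1  (bit 3 = 1)
position 0: 010 → 1  (bit 2 = 1)
position 3: 001 → 0  (bit 1 = 0)
position 2: 000 → 0  (bit 0 = 0)
bits b7..b0 = 11001100 = 204

204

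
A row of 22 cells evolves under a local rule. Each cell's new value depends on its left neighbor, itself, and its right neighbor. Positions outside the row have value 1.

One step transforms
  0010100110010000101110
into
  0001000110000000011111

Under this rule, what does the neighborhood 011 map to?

1

At position 7 the neighborhood is 011; the next row has 1 there.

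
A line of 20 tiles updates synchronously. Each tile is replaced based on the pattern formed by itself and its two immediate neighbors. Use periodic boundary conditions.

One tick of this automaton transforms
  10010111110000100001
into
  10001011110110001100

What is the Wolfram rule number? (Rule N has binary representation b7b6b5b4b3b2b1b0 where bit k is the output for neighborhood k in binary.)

position 6: 111 → 1  (bit 7 = 1)
position 0: 110 → 1  (bit 6 = 1)
position 4: 101 → 1  (bit 5 = 1)
position 1: 100 → 0  (bit 4 = 0)
position 5: 011 → 0  (bit 3 = 0)
position 3: 010 → 0  (bit 2 = 0)
position 2: 001 → 0  (bit 1 = 0)
position 11: 000 → 1  (bit 0 = 1)
bits b7..b0 = 11100001 = 225

225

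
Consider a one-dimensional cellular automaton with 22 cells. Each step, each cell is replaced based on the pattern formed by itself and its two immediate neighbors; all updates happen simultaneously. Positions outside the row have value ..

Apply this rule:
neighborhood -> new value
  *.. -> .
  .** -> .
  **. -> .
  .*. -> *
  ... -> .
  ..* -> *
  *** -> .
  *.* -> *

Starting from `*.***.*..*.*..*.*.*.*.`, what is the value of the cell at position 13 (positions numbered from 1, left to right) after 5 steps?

.

**...**.****.********.
....*..*....*.........
...**.**...**.........
..*..*....*...........
.**.**...**...........
position 13 holds .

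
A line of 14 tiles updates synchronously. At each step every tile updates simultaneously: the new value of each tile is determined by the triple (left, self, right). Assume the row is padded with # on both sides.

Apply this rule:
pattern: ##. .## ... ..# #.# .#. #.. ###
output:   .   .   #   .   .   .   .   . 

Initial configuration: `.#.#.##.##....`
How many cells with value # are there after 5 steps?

2

...........##.
.#########....
...........##.  (repeats step 1; period 2)
step 5: ...........##.
count of #: 2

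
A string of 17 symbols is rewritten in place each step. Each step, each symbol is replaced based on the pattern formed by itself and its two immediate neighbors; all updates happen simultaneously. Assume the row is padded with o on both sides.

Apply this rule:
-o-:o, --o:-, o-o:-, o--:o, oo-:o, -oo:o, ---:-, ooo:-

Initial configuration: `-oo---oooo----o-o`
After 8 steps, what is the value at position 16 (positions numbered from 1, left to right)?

-

-ooo--o--oo---o-o
-o-oo-oo-ooo--o-o
-o-oo-oo-o-oo-o-o
-o-oo-oo-o-oo-o-o  (fixed point — unchanged through step 8)
position 16 holds -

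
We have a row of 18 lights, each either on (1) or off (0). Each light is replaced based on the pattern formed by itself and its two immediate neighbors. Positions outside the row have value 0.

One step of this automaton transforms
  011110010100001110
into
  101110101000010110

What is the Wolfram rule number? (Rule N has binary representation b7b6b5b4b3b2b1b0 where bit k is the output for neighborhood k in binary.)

position 2: 111 → 1  (bit 7 = 1)
position 4: 110 → 1  (bit 6 = 1)
position 8: 101 → 1  (bit 5 = 1)
position 5: 100 → 0  (bit 4 = 0)
position 1: 011 → 0  (bit 3 = 0)
position 7: 010 → 0  (bit 2 = 0)
position 0: 001 → 1  (bit 1 = 1)
position 11: 000 → 0  (bit 0 = 0)
bits b7..b0 = 11100010 = 226

226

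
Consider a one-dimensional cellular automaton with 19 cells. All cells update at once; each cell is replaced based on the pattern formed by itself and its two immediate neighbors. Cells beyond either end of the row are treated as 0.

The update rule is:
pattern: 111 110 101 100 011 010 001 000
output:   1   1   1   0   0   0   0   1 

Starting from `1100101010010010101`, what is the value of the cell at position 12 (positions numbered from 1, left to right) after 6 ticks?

0

0100010100000001010
0001001001111100100
1100000000111100001
0101111110011101100
0010111110001110101
1001011110100111010
position 12 holds 0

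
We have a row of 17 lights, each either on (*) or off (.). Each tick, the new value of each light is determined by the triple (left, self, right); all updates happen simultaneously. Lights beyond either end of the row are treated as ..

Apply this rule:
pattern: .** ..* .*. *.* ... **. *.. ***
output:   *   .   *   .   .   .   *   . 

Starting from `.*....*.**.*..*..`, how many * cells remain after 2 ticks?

8

.**...*.*..**.**.
.*.*..*.**.*..*.*
count of *: 8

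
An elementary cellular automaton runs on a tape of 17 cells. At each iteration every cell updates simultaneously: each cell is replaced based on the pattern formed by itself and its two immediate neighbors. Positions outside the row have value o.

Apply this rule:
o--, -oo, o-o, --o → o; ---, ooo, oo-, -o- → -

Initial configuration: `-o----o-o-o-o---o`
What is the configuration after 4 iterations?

iteration 1: o-o--o-o-o-o-o-oo
iteration 2: -o-oo-o-o-o-o-oo-
iteration 3: o-oo-o-o-o-o-oo-o
iteration 4: -oo-o-o-o-o-oo-oo

-oo-o-o-o-o-oo-oo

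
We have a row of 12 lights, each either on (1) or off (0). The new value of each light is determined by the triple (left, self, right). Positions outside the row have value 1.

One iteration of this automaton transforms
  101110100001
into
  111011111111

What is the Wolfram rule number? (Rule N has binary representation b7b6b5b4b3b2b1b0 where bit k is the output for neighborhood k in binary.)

127

position 3: 111 → 0  (bit 7 = 0)
position 0: 110 → 1  (bit 6 = 1)
position 1: 101 → 1  (bit 5 = 1)
position 7: 100 → 1  (bit 4 = 1)
position 2: 011 → 1  (bit 3 = 1)
position 6: 010 → 1  (bit 2 = 1)
position 10: 001 → 1  (bit 1 = 1)
position 8: 000 → 1  (bit 0 = 1)
bits b7..b0 = 01111111 = 127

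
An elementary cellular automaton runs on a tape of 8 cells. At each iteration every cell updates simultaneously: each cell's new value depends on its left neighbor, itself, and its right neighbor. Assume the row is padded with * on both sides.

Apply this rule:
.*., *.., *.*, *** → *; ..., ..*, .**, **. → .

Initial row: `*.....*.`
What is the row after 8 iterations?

.*....**
***....*
**.*....
*.***...
.*.*.*..
*******.
******.*
*****.*.

*****.*.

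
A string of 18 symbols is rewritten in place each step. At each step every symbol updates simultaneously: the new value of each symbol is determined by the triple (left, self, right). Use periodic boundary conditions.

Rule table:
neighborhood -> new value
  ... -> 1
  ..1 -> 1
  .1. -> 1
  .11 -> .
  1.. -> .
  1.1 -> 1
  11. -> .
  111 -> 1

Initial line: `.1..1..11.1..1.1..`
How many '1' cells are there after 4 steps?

11.11.1..11.1111.1
1.1..11.1..1.11.1.
111.1..11.111..111
11.11.1..1.1..1.11
count of 1: 10

10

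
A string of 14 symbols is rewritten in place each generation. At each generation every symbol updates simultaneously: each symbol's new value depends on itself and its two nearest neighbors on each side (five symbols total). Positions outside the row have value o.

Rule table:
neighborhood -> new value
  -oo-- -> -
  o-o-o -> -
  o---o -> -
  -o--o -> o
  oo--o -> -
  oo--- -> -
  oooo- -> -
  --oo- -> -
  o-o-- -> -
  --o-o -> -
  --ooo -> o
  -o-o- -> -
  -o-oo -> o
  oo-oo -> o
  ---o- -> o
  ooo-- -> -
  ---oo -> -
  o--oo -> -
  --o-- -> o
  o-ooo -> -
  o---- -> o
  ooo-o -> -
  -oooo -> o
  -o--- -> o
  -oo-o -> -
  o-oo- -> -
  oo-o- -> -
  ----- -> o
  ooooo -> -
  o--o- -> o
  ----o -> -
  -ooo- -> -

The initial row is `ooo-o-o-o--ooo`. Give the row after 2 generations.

-oooooo-o-o--o

generation 1: ---------o-oo-
generation 2: -oooooo-o-o--o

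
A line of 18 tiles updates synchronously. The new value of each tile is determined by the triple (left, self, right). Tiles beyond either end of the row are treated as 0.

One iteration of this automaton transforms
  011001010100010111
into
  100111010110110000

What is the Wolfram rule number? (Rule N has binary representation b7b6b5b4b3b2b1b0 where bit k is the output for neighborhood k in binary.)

22

position 16: 111 → 0  (bit 7 = 0)
position 2: 110 → 0  (bit 6 = 0)
position 6: 101 → 0  (bit 5 = 0)
position 3: 100 → 1  (bit 4 = 1)
position 1: 011 → 0  (bit 3 = 0)
position 5: 010 → 1  (bit 2 = 1)
position 0: 001 → 1  (bit 1 = 1)
position 11: 000 → 0  (bit 0 = 0)
bits b7..b0 = 00010110 = 22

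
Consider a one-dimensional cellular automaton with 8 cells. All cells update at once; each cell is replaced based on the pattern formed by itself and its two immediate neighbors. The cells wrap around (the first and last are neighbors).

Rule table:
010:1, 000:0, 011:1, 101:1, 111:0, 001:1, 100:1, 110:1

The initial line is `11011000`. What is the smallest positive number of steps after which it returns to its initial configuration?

11111101
00000111
10001101
11011111
01110000
11011000

6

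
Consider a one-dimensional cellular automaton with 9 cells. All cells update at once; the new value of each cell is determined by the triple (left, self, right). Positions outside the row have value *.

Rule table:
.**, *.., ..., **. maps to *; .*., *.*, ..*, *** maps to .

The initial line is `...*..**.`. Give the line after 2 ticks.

**..*.**.
.**...**.

.**...**.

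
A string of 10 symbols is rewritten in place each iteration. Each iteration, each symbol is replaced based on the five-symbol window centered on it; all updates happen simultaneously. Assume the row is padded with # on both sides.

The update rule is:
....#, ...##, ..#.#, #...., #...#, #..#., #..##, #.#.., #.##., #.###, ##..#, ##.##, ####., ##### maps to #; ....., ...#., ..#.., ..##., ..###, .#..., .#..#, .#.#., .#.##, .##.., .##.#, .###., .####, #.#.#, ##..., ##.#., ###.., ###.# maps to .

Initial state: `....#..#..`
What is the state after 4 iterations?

.##...#..#
##..#...#.
#.##..#.#.
.##.###...

.##.###...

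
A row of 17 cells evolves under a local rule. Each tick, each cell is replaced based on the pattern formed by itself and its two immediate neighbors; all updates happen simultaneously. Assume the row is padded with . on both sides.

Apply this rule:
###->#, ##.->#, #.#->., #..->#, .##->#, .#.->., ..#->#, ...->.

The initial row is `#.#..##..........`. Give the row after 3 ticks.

tick 1: ...#####.........
tick 2: ..#######........
tick 3: .#########.......

.#########.......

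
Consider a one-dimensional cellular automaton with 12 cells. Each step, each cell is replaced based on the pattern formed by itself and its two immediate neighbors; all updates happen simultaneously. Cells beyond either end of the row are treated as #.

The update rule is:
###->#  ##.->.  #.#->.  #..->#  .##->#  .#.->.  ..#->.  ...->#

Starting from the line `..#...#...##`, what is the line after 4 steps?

#######...##

step 1: #..##..##.##
step 2: .#.#.#.#..##
step 3: ........#.##
step 4: #######...##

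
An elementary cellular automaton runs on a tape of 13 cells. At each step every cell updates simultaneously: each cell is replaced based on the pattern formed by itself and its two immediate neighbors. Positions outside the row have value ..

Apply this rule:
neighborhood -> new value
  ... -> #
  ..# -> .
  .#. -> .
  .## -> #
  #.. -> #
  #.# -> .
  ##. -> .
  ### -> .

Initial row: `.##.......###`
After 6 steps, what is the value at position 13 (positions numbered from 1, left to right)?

#

.#.######.#..
...#.......##
##..######.#.
#.#.#.......#
.....######..
####.#.....##
position 13 holds #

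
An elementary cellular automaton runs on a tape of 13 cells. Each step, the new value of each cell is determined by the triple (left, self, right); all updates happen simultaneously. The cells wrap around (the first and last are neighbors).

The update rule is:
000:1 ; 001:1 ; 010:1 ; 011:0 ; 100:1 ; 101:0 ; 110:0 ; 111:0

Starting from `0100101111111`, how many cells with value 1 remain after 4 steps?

0111100000000
1000011111111
0111100000000  (repeats step 1; period 2)
step 4: 1000011111111
count of 1: 9

9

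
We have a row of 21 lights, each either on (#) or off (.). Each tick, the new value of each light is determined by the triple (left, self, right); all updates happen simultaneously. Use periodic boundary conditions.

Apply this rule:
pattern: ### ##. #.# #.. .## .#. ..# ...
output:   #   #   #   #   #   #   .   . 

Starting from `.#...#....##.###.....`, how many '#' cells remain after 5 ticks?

20

.##..##...#######....
.###.###..########...
.########.#########..
.###################.
.####################
count of #: 20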